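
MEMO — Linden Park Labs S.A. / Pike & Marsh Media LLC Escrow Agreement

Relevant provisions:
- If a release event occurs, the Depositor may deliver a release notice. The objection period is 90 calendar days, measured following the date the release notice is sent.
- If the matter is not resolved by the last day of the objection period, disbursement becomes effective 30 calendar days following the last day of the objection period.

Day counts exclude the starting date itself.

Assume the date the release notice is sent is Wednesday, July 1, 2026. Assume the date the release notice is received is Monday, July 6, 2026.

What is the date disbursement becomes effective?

The last day of the objection period: July 1, 2026 + 90 days = September 29, 2026.
Adding 30 calendar days to September 29, 2026 gives October 29, 2026, which is the date disbursement becomes effective.

October 29, 2026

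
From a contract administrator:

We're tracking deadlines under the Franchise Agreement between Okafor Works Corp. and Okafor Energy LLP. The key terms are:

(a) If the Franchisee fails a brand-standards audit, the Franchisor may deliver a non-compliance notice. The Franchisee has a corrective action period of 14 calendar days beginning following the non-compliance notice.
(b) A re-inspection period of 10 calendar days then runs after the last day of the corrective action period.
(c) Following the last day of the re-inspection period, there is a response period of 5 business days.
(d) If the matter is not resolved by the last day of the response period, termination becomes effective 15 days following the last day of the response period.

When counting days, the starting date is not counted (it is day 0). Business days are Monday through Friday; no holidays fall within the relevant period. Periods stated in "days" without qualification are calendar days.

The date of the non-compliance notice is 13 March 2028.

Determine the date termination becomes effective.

28 April 2028

The last day of the corrective action period: 13 March 2028 + 14 days = 27 March 2028.
The last day of the re-inspection period: 10 calendar days after 27 March 2028 is 6 April 2028.
The last day of the response period: 5 business days after Thursday, 6 April 2028, skipping weekends — Apr 7, Apr 10, Apr 11, Apr 12, Apr 13 — lands on Thursday, 13 April 2028.
The date termination becomes effective: 13 April 2028 + 15 days = 28 April 2028.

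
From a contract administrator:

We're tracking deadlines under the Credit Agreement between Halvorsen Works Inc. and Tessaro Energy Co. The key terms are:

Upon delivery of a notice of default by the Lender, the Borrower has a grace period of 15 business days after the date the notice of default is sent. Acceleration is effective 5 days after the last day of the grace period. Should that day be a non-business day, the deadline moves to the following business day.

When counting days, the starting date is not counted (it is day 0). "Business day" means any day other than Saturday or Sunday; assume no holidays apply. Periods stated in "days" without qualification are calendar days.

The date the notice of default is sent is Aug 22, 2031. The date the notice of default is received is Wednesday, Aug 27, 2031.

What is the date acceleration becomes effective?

The last day of the grace period: 15 business days after Friday, Aug 22, 2031, skipping weekends — Aug 25, Aug 26, Aug 27, Aug 28, …, Sep 10, Sep 11, Sep 12 — lands on Friday, Sep 12, 2031.
Adding 5 calendar days to Sep 12, 2031 gives Sep 17, 2031, which is the date acceleration becomes effective. Sep 17, 2031 is a Wednesday, so no roll-forward applies.

Sep 17, 2031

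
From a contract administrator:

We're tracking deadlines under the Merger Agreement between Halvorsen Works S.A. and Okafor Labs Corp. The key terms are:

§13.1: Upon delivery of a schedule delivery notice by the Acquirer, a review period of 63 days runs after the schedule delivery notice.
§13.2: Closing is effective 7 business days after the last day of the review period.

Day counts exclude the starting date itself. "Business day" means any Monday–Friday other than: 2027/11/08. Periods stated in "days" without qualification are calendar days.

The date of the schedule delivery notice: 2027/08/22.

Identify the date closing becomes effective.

2027/11/02

The last day of the review period: 2027/08/22 + 63 days = 2027/10/24.
The date closing becomes effective: 7 business days after Sunday, 2027/10/24, skipping weekends — Oct 25, Oct 26, Oct 27, Oct 28, Oct 29, Nov 1, Nov 2 — lands on Tuesday, 2027/11/02.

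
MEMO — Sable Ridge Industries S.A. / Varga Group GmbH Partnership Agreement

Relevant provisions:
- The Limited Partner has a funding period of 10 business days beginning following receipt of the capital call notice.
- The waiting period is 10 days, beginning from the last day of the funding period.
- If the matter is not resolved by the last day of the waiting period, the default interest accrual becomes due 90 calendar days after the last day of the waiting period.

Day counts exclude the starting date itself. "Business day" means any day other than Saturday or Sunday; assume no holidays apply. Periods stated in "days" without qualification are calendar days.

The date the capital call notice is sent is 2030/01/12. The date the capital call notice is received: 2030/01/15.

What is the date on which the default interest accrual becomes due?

2030/05/09

The last day of the funding period: 10 business days after Tuesday, 2030/01/15, skipping weekends — Jan 16, Jan 17, Jan 18, Jan 21, Jan 22, Jan 23, Jan 24, Jan 25, Jan 28, Jan 29 — lands on Tuesday, 2030/01/29.
The last day of the waiting period: 10 calendar days after 2030/01/29 is 2030/02/08.
The date on which the default interest accrual becomes due: 90 calendar days after 2030/02/08 is 2030/05/09.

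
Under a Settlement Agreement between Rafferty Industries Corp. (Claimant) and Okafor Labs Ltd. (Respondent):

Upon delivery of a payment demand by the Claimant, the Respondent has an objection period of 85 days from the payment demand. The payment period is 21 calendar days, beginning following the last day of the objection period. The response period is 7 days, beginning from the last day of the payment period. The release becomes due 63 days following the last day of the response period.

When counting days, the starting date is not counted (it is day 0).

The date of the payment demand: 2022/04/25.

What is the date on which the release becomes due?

The last day of the objection period: 2022/04/25 + 85 days = 2022/07/19.
Adding 21 calendar days to 2022/07/19 gives 2022/08/09, which is the last day of the payment period.
The last day of the response period: 7 calendar days after 2022/08/09 is 2022/08/16.
Adding 63 calendar days to 2022/08/16 gives 2022/10/18, which is the date on which the release becomes due.

2022/10/18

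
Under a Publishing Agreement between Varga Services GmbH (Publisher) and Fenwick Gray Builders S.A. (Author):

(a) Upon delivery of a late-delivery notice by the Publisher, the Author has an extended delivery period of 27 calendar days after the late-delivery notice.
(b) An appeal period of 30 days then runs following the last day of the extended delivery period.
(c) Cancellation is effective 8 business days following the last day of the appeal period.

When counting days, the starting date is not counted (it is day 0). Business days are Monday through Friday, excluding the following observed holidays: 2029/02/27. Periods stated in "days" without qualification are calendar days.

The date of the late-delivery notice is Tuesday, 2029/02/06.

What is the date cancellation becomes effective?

2029/04/16

The last day of the extended delivery period: 27 calendar days after 2029/02/06 is 2029/03/05.
Adding 30 calendar days to 2029/03/05 gives 2029/04/04, which is the last day of the appeal period.
From Wednesday, 2029/04/04, 8 business days (Apr 5, Apr 6, Apr 9, Apr 10, Apr 11, Apr 12, Apr 13, Apr 16, skipping weekends) brings us to Monday, 2029/04/16, which is the date cancellation becomes effective.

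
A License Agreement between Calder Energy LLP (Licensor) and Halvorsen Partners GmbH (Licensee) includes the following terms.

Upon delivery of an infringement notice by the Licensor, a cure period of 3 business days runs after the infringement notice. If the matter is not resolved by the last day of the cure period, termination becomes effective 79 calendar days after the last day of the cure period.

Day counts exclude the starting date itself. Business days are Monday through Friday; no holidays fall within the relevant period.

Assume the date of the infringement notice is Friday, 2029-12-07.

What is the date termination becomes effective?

From Friday, 2029-12-07, 3 business days (Dec 10, Dec 11, Dec 12, skipping weekends) brings us to Wednesday, 2029-12-12, which is the last day of the cure period.
Adding 79 calendar days to 2029-12-12 gives 2030-03-01, which is the date termination becomes effective.

2030-03-01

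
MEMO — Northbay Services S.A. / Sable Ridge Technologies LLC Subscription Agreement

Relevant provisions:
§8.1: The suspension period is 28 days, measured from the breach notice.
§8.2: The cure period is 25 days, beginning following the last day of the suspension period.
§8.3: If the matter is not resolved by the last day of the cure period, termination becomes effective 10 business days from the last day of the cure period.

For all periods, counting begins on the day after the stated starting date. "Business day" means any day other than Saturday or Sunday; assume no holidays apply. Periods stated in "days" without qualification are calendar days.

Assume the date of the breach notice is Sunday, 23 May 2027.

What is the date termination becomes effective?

The last day of the suspension period: 23 May 2027 + 28 days = 20 June 2027.
The last day of the cure period: 20 June 2027 + 25 days = 15 July 2027.
From Thursday, 15 July 2027, 10 business days (Jul 16, Jul 19, Jul 20, Jul 21, Jul 22, Jul 23, Jul 26, Jul 27, Jul 28, Jul 29, skipping weekends) brings us to Thursday, 29 July 2027, which is the date termination becomes effective.

29 July 2027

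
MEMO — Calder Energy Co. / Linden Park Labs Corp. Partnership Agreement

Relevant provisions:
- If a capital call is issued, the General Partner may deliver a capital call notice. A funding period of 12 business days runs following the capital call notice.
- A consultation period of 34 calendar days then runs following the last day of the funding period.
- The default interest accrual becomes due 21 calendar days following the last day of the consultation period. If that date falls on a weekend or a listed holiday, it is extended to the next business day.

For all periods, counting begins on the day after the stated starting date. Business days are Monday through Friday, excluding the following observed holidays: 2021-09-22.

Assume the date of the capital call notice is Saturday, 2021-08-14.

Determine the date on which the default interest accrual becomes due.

From Saturday, 2021-08-14, 12 business days (Aug 16, Aug 17, Aug 18, Aug 19, …, Aug 27, Aug 30, Aug 31, skipping weekends) brings us to Tuesday, 2021-08-31, which is the last day of the funding period.
The last day of the consultation period: 2021-08-31 + 34 days = 2021-10-04.
The date on which the default interest accrual becomes due: 2021-10-04 + 21 days = 2021-10-25. 2021-10-25 is a Monday and is not a listed holiday, so no roll-forward applies.

2021-10-25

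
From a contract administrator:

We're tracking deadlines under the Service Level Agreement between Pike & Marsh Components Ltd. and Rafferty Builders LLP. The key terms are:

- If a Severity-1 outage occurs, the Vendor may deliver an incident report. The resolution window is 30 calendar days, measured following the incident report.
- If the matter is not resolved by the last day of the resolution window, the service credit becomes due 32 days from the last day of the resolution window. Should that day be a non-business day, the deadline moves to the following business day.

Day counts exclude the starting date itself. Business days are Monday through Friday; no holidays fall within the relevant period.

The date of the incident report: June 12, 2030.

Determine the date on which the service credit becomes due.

The last day of the resolution window: June 12, 2030 + 30 days = July 12, 2030.
The date on which the service credit becomes due: 32 calendar days after July 12, 2030 is August 13, 2030. August 13, 2030 is a Tuesday, so no roll-forward applies.

August 13, 2030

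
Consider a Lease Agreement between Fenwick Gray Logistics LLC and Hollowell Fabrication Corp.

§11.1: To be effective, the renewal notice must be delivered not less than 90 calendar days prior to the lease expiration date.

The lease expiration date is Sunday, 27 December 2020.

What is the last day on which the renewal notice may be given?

28 September 2020

27 December 2020 minus 90 days is 28 September 2020.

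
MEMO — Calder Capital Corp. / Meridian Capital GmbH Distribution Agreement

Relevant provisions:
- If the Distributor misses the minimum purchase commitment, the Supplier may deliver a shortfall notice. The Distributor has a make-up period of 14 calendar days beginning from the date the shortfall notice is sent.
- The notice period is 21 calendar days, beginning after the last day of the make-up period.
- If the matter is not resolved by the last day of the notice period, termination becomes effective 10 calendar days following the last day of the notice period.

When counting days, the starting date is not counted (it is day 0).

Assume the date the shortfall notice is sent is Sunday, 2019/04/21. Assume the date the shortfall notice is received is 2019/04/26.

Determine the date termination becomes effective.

The last day of the make-up period: 14 calendar days after 2019/04/21 is 2019/05/05.
Adding 21 calendar days to 2019/05/05 gives 2019/05/26, which is the last day of the notice period.
The date termination becomes effective: 10 calendar days after 2019/05/26 is 2019/06/05.

2019/06/05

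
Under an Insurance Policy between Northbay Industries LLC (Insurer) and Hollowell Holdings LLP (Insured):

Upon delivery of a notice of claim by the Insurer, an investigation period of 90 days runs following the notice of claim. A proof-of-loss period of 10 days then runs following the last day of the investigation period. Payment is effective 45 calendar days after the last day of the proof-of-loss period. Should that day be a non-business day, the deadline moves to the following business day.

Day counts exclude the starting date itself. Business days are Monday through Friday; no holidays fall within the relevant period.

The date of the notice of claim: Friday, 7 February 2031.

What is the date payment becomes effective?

2 July 2031

The last day of the investigation period: 90 calendar days after 7 February 2031 is 8 May 2031.
The last day of the proof-of-loss period: 10 calendar days after 8 May 2031 is 18 May 2031.
The date payment becomes effective: 18 May 2031 + 45 days = 2 July 2031. 2 July 2031 is a Wednesday, so no roll-forward applies.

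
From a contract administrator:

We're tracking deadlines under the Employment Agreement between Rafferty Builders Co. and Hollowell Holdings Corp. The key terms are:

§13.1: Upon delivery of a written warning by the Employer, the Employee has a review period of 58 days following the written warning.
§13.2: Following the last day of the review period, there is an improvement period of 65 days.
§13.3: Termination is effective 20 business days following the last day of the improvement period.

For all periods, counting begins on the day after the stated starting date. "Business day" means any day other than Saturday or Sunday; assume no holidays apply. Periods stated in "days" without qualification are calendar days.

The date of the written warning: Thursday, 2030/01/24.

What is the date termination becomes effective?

The last day of the review period: 2030/01/24 + 58 days = 2030/03/23.
Adding 65 calendar days to 2030/03/23 gives 2030/05/27, which is the last day of the improvement period.
The date termination becomes effective: counting 20 business days from Monday, 2030/05/27 (May 28, May 29, May 30, May 31, …, Jun 20, Jun 21, Jun 24, skipping weekends) reaches Monday, 2030/06/24.

2030/06/24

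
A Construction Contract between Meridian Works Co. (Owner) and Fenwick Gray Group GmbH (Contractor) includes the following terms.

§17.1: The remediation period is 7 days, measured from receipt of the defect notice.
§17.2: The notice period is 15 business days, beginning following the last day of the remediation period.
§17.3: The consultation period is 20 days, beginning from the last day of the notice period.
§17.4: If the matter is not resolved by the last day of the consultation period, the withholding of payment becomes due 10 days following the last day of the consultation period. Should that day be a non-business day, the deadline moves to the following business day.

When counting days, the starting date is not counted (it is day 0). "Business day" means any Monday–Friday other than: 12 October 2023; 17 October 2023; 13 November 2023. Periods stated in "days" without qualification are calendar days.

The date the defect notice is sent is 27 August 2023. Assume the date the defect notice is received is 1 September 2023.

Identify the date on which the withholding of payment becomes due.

The last day of the remediation period: 7 calendar days after 1 September 2023 is 8 September 2023.
The last day of the notice period: counting 15 business days from Friday, 8 September 2023 (Sep 11, Sep 12, Sep 13, Sep 14, …, Sep 27, Sep 28, Sep 29, skipping weekends) reaches Friday, 29 September 2023.
The last day of the consultation period: 20 calendar days after 29 September 2023 is 19 October 2023.
The date on which the withholding of payment becomes due: 10 calendar days after 19 October 2023 is 29 October 2023. That falls on a Sunday, so it rolls to the next business day, Monday, 30 October 2023.

30 October 2023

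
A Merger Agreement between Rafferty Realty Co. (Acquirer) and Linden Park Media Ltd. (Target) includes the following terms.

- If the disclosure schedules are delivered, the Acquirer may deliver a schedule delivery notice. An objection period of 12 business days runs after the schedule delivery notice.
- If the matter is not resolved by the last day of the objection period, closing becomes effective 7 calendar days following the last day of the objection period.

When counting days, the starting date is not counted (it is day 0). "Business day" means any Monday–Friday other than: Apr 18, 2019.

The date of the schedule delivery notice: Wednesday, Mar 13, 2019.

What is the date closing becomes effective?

Apr 5, 2019

The last day of the objection period: counting 12 business days from Wednesday, Mar 13, 2019 (Mar 14, Mar 15, Mar 18, Mar 19, …, Mar 27, Mar 28, Mar 29, skipping weekends) reaches Friday, Mar 29, 2019.
Adding 7 calendar days to Mar 29, 2019 gives Apr 5, 2019, which is the date closing becomes effective.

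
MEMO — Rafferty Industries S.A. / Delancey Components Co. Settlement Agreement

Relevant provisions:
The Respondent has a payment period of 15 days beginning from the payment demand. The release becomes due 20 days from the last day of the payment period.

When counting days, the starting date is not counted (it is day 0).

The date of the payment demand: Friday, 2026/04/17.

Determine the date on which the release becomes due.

2026/05/22

The last day of the payment period: 2026/04/17 + 15 days = 2026/05/02.
Adding 20 calendar days to 2026/05/02 gives 2026/05/22, which is the date on which the release becomes due.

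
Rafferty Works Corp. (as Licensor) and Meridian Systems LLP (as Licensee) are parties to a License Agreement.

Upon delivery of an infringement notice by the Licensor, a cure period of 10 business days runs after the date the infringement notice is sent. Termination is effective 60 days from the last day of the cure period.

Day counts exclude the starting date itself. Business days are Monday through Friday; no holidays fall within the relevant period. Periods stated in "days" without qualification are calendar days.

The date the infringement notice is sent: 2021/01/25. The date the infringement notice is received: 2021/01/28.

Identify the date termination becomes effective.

From Monday, 2021/01/25, 10 business days (Jan 26, Jan 27, Jan 28, Jan 29, Feb 1, Feb 2, Feb 3, Feb 4, Feb 5, Feb 8, skipping weekends) brings us to Monday, 2021/02/08, which is the last day of the cure period.
The date termination becomes effective: 60 calendar days after 2021/02/08 is 2021/04/09.

2021/04/09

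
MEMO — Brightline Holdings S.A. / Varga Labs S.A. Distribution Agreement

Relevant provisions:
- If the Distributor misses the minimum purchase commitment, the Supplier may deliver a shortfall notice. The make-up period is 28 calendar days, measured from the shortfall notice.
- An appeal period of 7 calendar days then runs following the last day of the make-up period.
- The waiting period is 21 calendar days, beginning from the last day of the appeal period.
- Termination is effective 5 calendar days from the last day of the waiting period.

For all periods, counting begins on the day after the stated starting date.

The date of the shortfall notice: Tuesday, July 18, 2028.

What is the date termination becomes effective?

September 17, 2028

The last day of the make-up period: July 18, 2028 + 28 days = August 15, 2028.
Adding 7 calendar days to August 15, 2028 gives August 22, 2028, which is the last day of the appeal period.
Adding 21 calendar days to August 22, 2028 gives September 12, 2028, which is the last day of the waiting period.
Adding 5 calendar days to September 12, 2028 gives September 17, 2028, which is the date termination becomes effective.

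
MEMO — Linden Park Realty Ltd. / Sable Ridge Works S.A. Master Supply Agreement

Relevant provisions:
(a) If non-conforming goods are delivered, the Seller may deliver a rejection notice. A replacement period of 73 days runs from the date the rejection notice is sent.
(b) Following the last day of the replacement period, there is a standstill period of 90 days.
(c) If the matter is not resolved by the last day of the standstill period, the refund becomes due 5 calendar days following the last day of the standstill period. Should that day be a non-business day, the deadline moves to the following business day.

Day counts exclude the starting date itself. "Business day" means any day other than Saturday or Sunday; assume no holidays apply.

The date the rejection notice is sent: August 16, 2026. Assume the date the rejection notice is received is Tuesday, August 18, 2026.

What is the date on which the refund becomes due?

The last day of the replacement period: August 16, 2026 + 73 days = October 28, 2026.
Adding 90 calendar days to October 28, 2026 gives January 26, 2027, which is the last day of the standstill period.
The date on which the refund becomes due: January 26, 2027 + 5 days = January 31, 2027. That falls on a Sunday, so it rolls to the next business day, Monday, February 1, 2027.

February 1, 2027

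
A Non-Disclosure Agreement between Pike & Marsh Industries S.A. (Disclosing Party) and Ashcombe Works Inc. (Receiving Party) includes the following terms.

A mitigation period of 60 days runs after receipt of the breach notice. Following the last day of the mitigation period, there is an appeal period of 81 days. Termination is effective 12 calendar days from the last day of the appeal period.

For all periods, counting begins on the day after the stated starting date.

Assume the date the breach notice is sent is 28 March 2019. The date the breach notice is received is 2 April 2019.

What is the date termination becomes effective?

2 September 2019

The last day of the mitigation period: 60 calendar days after 2 April 2019 is 1 June 2019.
The last day of the appeal period: 81 calendar days after 1 June 2019 is 21 August 2019.
The date termination becomes effective: 12 calendar days after 21 August 2019 is 2 September 2019.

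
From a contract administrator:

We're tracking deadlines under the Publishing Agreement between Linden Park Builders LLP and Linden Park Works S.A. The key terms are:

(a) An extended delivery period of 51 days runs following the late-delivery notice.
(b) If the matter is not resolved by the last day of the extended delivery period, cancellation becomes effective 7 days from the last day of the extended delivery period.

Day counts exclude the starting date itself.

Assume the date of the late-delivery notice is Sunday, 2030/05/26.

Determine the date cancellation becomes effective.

Adding 51 calendar days to 2030/05/26 gives 2030/07/16, which is the last day of the extended delivery period.
The date cancellation becomes effective: 7 calendar days after 2030/07/16 is 2030/07/23.

2030/07/23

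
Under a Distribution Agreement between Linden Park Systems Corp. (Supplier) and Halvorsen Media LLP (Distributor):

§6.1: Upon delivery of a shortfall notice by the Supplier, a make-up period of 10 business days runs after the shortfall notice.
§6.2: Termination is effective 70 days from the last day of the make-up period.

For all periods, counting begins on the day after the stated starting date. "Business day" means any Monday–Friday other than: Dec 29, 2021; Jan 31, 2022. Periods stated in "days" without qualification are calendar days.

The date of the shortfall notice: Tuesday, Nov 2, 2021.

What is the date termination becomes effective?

Jan 25, 2022

From Tuesday, Nov 2, 2021, 10 business days (Nov 3, Nov 4, Nov 5, Nov 8, Nov 9, Nov 10, Nov 11, Nov 12, Nov 15, Nov 16, skipping weekends) brings us to Tuesday, Nov 16, 2021, which is the last day of the make-up period.
The date termination becomes effective: 70 calendar days after Nov 16, 2021 is Jan 25, 2022.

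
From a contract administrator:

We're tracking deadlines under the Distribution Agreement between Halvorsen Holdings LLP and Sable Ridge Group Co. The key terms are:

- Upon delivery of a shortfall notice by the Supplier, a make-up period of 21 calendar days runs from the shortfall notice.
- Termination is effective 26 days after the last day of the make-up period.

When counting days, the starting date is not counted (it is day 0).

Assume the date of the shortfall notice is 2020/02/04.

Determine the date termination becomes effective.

2020/03/22

The last day of the make-up period: 21 calendar days after 2020/02/04 is 2020/02/25.
The date termination becomes effective: 26 calendar days after 2020/02/25 is 2020/03/22.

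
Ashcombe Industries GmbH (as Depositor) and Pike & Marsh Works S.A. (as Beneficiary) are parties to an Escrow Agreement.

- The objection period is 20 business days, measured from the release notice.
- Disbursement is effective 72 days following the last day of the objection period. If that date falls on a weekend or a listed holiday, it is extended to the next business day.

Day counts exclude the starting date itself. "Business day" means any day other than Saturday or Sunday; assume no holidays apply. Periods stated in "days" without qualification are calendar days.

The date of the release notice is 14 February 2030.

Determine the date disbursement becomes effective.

The last day of the objection period: counting 20 business days from Thursday, 14 February 2030 (Feb 15, Feb 18, Feb 19, Feb 20, …, Mar 12, Mar 13, Mar 14, skipping weekends) reaches Thursday, 14 March 2030.
Adding 72 calendar days to 14 March 2030 gives 25 May 2030, which is the date disbursement becomes effective. That falls on a Saturday, so it rolls to the next business day, Monday, 27 May 2030.

27 May 2030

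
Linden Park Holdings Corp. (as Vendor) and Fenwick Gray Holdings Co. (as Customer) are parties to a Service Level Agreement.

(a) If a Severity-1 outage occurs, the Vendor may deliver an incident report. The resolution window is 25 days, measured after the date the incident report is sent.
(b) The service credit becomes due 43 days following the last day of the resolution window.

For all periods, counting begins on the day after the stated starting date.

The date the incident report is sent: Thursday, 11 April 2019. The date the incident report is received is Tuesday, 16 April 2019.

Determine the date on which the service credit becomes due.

The last day of the resolution window: 25 calendar days after 11 April 2019 is 6 May 2019.
The date on which the service credit becomes due: 43 calendar days after 6 May 2019 is 18 June 2019.

18 June 2019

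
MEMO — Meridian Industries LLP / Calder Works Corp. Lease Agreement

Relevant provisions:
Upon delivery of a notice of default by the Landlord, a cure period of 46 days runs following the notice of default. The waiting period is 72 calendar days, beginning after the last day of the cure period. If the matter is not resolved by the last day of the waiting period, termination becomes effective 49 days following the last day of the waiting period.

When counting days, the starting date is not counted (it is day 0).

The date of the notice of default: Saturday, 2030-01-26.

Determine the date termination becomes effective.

2030-07-12

The last day of the cure period: 46 calendar days after 2030-01-26 is 2030-03-13.
The last day of the waiting period: 72 calendar days after 2030-03-13 is 2030-05-24.
Adding 49 calendar days to 2030-05-24 gives 2030-07-12, which is the date termination becomes effective.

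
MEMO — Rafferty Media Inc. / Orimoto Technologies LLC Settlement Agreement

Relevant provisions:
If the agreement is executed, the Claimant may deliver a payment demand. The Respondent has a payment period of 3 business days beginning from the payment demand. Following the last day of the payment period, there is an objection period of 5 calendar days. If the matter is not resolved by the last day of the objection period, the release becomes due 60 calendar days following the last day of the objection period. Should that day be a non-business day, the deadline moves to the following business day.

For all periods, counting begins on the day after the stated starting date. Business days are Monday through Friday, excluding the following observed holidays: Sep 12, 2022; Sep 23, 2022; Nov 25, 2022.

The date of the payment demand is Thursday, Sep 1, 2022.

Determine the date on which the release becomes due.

From Thursday, Sep 1, 2022, 3 business days (Sep 2, Sep 5, Sep 6, skipping weekends) brings us to Tuesday, Sep 6, 2022, which is the last day of the payment period.
The last day of the objection period: 5 calendar days after Sep 6, 2022 is Sep 11, 2022.
Adding 60 calendar days to Sep 11, 2022 gives Nov 10, 2022, which is the date on which the release becomes due. Nov 10, 2022 is a Thursday and is not a listed holiday, so no roll-forward applies.

Nov 10, 2022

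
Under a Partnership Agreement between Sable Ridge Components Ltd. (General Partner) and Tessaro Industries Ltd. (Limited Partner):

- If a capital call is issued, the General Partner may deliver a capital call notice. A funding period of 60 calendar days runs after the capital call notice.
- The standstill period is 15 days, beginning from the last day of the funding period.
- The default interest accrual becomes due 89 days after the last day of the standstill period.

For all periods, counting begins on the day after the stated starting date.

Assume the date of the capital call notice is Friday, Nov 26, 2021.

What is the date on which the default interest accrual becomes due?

May 9, 2022

The last day of the funding period: Nov 26, 2021 + 60 days = Jan 25, 2022.
The last day of the standstill period: Jan 25, 2022 + 15 days = Feb 9, 2022.
Adding 89 calendar days to Feb 9, 2022 gives May 9, 2022, which is the date on which the default interest accrual becomes due.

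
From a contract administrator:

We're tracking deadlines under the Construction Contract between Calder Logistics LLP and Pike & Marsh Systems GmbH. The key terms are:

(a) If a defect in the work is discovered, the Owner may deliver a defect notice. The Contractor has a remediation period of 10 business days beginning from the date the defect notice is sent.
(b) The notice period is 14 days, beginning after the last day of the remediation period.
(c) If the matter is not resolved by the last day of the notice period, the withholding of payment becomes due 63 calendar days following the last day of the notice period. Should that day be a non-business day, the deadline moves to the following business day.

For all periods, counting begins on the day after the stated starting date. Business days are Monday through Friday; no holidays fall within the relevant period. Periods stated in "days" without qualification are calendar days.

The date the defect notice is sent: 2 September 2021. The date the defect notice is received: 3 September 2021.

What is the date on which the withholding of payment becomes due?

2 December 2021

The last day of the remediation period: counting 10 business days from Thursday, 2 September 2021 (Sep 3, Sep 6, Sep 7, Sep 8, Sep 9, Sep 10, Sep 13, Sep 14, Sep 15, Sep 16, skipping weekends) reaches Thursday, 16 September 2021.
The last day of the notice period: 16 September 2021 + 14 days = 30 September 2021.
The date on which the withholding of payment becomes due: 30 September 2021 + 63 days = 2 December 2021. 2 December 2021 is a Thursday, so no roll-forward applies.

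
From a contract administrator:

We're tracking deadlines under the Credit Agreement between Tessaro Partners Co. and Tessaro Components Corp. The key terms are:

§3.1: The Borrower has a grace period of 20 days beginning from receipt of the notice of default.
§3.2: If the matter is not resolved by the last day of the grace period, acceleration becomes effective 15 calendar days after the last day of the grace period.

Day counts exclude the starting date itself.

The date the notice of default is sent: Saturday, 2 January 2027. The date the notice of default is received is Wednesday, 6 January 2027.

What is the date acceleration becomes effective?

10 February 2027

The last day of the grace period: 20 calendar days after 6 January 2027 is 26 January 2027.
The date acceleration becomes effective: 26 January 2027 + 15 days = 10 February 2027.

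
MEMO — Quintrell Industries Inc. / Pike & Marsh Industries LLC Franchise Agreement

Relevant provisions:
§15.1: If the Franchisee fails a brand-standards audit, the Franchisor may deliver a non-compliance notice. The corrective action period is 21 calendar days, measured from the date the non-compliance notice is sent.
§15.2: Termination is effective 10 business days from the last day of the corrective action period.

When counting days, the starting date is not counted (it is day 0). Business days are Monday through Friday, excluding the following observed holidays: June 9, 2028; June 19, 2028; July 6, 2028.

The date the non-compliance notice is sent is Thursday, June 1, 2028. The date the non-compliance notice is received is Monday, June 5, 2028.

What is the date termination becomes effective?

July 7, 2028

Adding 21 calendar days to June 1, 2028 gives June 22, 2028, which is the last day of the corrective action period.
The date termination becomes effective: counting 10 business days from Thursday, June 22, 2028 (Jun 23, Jun 26, Jun 27, Jun 28, Jun 29, Jun 30, Jul 3, Jul 4, Jul 5, Jul 7, skipping weekends and the listed holiday on Jul 6) reaches Friday, July 7, 2028.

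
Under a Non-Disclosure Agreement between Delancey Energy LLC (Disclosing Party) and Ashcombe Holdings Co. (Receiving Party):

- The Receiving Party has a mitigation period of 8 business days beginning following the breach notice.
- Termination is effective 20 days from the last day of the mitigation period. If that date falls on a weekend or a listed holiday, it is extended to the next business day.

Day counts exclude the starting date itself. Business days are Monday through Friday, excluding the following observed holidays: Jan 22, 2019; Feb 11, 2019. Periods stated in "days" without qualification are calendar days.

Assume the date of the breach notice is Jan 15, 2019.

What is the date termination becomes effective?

The last day of the mitigation period: counting 8 business days from Tuesday, Jan 15, 2019 (Jan 16, Jan 17, Jan 18, Jan 21, Jan 23, Jan 24, Jan 25, Jan 28, skipping weekends and the listed holiday on Jan 22) reaches Monday, Jan 28, 2019.
Adding 20 calendar days to Jan 28, 2019 gives Feb 17, 2019, which is the date termination becomes effective. That falls on a Sunday, so it rolls to the next business day, Monday, Feb 18, 2019.

Feb 18, 2019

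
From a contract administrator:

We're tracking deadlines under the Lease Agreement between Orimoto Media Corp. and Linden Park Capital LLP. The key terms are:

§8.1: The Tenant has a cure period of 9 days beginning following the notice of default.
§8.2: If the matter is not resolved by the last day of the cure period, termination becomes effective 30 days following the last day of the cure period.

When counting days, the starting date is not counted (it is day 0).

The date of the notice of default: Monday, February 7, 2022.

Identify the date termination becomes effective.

March 18, 2022

Adding 9 calendar days to February 7, 2022 gives February 16, 2022, which is the last day of the cure period.
The date termination becomes effective: February 16, 2022 + 30 days = March 18, 2022.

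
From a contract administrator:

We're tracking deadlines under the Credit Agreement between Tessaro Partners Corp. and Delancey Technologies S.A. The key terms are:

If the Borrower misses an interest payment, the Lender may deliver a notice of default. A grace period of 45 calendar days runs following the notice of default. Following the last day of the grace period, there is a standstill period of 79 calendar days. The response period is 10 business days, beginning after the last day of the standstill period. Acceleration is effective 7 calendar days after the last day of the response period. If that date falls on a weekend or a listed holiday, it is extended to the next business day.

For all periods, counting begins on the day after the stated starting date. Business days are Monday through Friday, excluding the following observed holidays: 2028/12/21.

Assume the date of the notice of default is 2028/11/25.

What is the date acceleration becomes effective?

2029/04/19

The last day of the grace period: 45 calendar days after 2028/11/25 is 2029/01/09.
Adding 79 calendar days to 2029/01/09 gives 2029/03/29, which is the last day of the standstill period.
The last day of the response period: 10 business days after Thursday, 2029/03/29, skipping weekends — Mar 30, Apr 2, Apr 3, Apr 4, Apr 5, Apr 6, Apr 9, Apr 10, Apr 11, Apr 12 — lands on Thursday, 2029/04/12.
The date acceleration becomes effective: 7 calendar days after 2029/04/12 is 2029/04/19. 2029/04/19 is a Thursday and is not a listed holiday, so no roll-forward applies.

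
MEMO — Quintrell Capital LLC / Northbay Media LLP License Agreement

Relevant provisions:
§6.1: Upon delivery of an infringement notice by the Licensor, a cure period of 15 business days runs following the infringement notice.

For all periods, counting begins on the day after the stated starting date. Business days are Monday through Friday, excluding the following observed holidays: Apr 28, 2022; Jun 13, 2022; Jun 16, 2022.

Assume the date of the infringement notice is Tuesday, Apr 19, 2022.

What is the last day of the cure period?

May 11, 2022

From Tuesday, Apr 19, 2022, 15 business days (Apr 20, Apr 21, Apr 22, Apr 25, …, May 9, May 10, May 11, skipping weekends and the listed holiday on Apr 28) brings us to Wednesday, May 11, 2022, which is the last day of the cure period.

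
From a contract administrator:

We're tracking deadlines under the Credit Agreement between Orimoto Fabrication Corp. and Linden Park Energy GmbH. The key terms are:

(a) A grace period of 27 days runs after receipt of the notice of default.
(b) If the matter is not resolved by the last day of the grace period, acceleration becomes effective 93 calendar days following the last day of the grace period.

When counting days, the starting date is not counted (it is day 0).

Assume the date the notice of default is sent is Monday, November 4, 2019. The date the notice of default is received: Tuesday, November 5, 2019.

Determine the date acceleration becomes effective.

Adding 27 calendar days to November 5, 2019 gives December 2, 2019, which is the last day of the grace period.
The date acceleration becomes effective: 93 calendar days after December 2, 2019 is March 4, 2020.

March 4, 2020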